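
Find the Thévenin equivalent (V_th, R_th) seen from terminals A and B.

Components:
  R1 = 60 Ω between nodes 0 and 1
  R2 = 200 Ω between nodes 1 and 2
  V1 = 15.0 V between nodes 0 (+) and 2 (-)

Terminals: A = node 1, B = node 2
Step 1 — V_th is the open-circuit voltage V_A - V_B (nothing connected across the terminals).
Nodal analysis, taking node 2 as the 0 V reference.
Source V1 fixes V_0 = 15 V.
KCL at each unknown node (sum of currents leaving = 0; resistances in Ω):
  Node 1: (V_1 - 15)/60 + (V_1 - 0)/200 = 0
Collecting terms: 0.02167 × V_1 = 0.25  =>  V_1 = 11.54 V
V_th = V_1 - V_2 = 11.54 - 0 = 11.54 V
Step 2 — R_th: zero the source — replace V1 by a short circuit (node 2 merges into node 0) — and find the resistance seen between A (node 1) and B (node 0).
Reduce the network between node 1 (A) and node 0 (B) by series/parallel combination:
  Rp1 = R1 ‖ R2 (parallel, both between nodes 0 and 1) = 1/(1/60 + 1/200) = 46.15 Ω
R_th = 46.15 Ω

Final answer: V_th = 11.54 V, R_th = 46.15 Ω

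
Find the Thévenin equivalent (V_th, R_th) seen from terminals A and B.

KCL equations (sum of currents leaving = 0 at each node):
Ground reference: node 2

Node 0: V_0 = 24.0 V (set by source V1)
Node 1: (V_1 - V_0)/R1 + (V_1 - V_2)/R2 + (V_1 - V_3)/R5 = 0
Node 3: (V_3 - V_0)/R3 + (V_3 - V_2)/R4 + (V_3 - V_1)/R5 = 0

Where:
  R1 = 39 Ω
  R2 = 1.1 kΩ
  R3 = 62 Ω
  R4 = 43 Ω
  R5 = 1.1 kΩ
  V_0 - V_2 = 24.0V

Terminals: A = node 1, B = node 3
Step 1 — V_th is the open-circuit voltage V_A - V_B (nothing connected across the terminals).
Nodal analysis, taking node 2 as the 0 V reference.
Source V1 fixes V_0 = 24 V.
KCL at each unknown node (sum of currents leaving = 0; resistances in Ω):
  Node 1: (V_1 - 24)/39 + (V_1 - 0)/1100 + (V_1 - V_3)/1100 = 0
  Node 3: (V_3 - 24)/62 + (V_3 - 0)/43 + (V_3 - V_1)/1100 = 0
Collecting terms (coefficients in siemens):
  0.02746·V_1 - 0.0009091·V_3 = 0.6154
  0.04029·V_3 - 0.0009091·V_1 = 0.3871
Determinant D = (0.02746)(0.04029) - (-0.0009091)(-0.0009091) = 0.001106
V_1 = [(0.6154)(0.04029) - (-0.0009091)(0.3871)]/D = 22.75 V
V_3 = [(0.02746)(0.3871) - (0.6154)(-0.0009091)]/D = 10.12 V
V_th = V_1 - V_3 = 22.75 - 10.12 = 12.63 V
Step 2 — R_th: zero the source — replace V1 by a short circuit (node 2 merges into node 0) — and find the resistance seen between A (node 1) and B (node 3).
Reduce the network between node 1 (A) and node 3 (B) by series/parallel combination:
  Rp1 = R1 ‖ R2 (parallel, both between nodes 0 and 1) = 1/(1/39 + 1/1100) = 37.66 Ω
  Rp2 = R3 ‖ R4 (parallel, both between nodes 0 and 3) = 1/(1/62 + 1/43) = 25.39 Ω
  Rs1 = Rp1 + Rp2 (series, joined only at node 0) = 37.66 + 25.39 = 63.06 Ω
  Rp3 = R5 ‖ Rs1 (parallel, both between nodes 1 and 3) = 1/(1/1100 + 1/63.06) = 59.64 Ω
R_th = 59.64 Ω

Final answer: V_th = 12.63 V, R_th = 59.64 Ω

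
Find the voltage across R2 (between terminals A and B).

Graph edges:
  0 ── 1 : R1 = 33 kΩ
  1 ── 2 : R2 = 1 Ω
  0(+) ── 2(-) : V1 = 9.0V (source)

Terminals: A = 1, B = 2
R1 and R2 are in series across V1 (node 0 → node 1 → node 2), and the output A–B is taken across R2, so this is a voltage divider.
Series current: I = V1/(R1 + R2) = 9/(33000 + 1) = 9/33000 = 0.0002727 A
V_R2 = I × R2 = V1 × R2/(R1 + R2) = 9 × 1/33000 = 0.0002727 V

Final answer: 0.0002727 V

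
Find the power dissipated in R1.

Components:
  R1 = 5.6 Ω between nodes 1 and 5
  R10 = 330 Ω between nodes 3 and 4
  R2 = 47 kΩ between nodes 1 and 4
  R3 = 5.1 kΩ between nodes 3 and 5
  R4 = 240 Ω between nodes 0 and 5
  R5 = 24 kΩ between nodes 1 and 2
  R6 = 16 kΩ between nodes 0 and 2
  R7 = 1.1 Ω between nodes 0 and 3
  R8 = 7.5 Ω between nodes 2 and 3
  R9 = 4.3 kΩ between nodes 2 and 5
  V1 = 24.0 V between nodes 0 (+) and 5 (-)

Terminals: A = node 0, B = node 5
Nodal analysis, taking node 5 as the 0 V reference.
Source V1 fixes V_0 = 24 V.
KCL at each unknown node (sum of currents leaving = 0; resistances in Ω):
  Node 1: (V_1 - 0)/5.6 + (V_1 - V_4)/47000 + (V_1 - V_2)/24000 = 0
  Node 2: (V_2 - V_1)/24000 + (V_2 - 24)/16000 + (V_2 - V_3)/7.5 + (V_2 - 0)/4300 = 0
  Node 3: (V_3 - 0)/5100 + (V_3 - 24)/1.1 + (V_3 - V_2)/7.5 + (V_3 - V_4)/330 = 0
  Node 4: (V_4 - V_1)/47000 + (V_4 - V_3)/330 = 0
Collecting terms (coefficients in siemens):
  0.1786·V_1 - 0.00004167·V_2 - 0.00002128·V_4 = 0
  0.1337·V_2 - 0.00004167·V_1 - 0.1333·V_3 = 0.0015
  1.046·V_3 - 0.1333·V_2 - 0.00303·V_4 = 21.82
  0.003052·V_4 - 0.00002128·V_1 - 0.00303·V_3 = 0
Solving these 4 simultaneous equations (Gaussian elimination) gives:
  V_1 = 0.008421 V, V_2 = 23.94 V, V_3 = 23.99 V, V_4 = 23.82 V
I_R1 = (V_1 - V_5)/R1 = (0.008421 - 0)/5.6 = 0.001504 A
P_R1 = I_R1² × R1 = (0.001504)² × 5.6 = 0.00001266 W

Final answer: 1.266e-05 W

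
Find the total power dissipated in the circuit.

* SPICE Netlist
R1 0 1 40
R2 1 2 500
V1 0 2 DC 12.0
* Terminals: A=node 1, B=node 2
Nodal analysis, taking node 2 as the 0 V reference.
Source V1 fixes V_0 = 12 V.
KCL at each unknown node (sum of currents leaving = 0; resistances in Ω):
  Node 1: (V_1 - 12)/40 + (V_1 - 0)/500 = 0
Collecting terms: 0.027 × V_1 = 0.3  =>  V_1 = 11.11 V
Power in each resistor, P = (ΔV)²/R:
  P_R1 = (12 - 11.11)²/40 = 0.01975 W
  P_R2 = (11.11 - 0)²/500 = 0.2469 W
P_total = P_R1 + P_R2 = 0.2667 W

Final answer: 0.2667 W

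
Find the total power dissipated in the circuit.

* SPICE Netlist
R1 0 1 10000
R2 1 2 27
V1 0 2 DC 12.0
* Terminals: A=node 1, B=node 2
Nodal analysis, taking node 2 as the 0 V reference.
Source V1 fixes V_0 = 12 V.
KCL at each unknown node (sum of currents leaving = 0; resistances in Ω):
  Node 1: (V_1 - 12)/10000 + (V_1 - 0)/27 = 0
Collecting terms: 0.03714 × V_1 = 0.0012  =>  V_1 = 0.03231 V
Power in each resistor, P = (ΔV)²/R:
  P_R1 = (12 - 0.03231)²/10000 = 0.01432 W
  P_R2 = (0.03231 - 0)²/27 = 0.00003867 W
P_total = P_R1 + P_R2 = 0.01436 W

Final answer: 0.01436 W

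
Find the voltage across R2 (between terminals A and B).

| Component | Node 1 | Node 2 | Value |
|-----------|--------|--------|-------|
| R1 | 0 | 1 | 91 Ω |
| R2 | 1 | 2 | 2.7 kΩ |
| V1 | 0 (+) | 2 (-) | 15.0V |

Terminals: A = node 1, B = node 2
R1 and R2 are in series across V1 (node 0 → node 1 → node 2), and the output A–B is taken across R2, so this is a voltage divider.
Series current: I = V1/(R1 + R2) = 15/(91 + 2700) = 15/2791 = 0.005374 A
V_R2 = I × R2 = V1 × R2/(R1 + R2) = 15 × 2700/2791 = 14.51 V

Final answer: 14.51 V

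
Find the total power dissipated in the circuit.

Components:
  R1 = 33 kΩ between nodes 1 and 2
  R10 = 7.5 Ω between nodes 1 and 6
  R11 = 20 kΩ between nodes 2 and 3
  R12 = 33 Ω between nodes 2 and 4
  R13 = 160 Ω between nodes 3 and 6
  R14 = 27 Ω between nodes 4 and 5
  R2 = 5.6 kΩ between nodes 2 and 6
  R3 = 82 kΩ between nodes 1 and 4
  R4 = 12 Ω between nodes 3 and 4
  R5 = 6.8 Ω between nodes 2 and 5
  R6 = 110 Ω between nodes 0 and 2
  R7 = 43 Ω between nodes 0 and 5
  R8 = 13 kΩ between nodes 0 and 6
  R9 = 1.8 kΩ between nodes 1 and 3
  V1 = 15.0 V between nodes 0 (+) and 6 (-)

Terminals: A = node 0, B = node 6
Nodal analysis, taking node 6 as the 0 V reference.
Source V1 fixes V_0 = 15 V.
KCL at each unknown node (sum of currents leaving = 0; resistances in Ω):
  Node 1: (V_1 - V_2)/33000 + (V_1 - V_4)/82000 + (V_1 - V_3)/1800 + (V_1 - 0)/7.5 = 0
  Node 2: (V_2 - V_1)/33000 + (V_2 - 0)/5600 + (V_2 - V_5)/6.8 + (V_2 - 15)/110 + (V_2 - V_3)/20000 + (V_2 - V_4)/33 = 0
  Node 3: (V_3 - V_4)/12 + (V_3 - V_1)/1800 + (V_3 - V_2)/20000 + (V_3 - 0)/160 = 0
  Node 4: (V_4 - V_1)/82000 + (V_4 - V_3)/12 + (V_4 - V_2)/33 + (V_4 - V_5)/27 = 0
  Node 5: (V_5 - V_2)/6.8 + (V_5 - 15)/43 + (V_5 - V_4)/27 = 0
Collecting terms (coefficients in siemens):
  0.1339·V_1 - 0.0000303·V_2 - 0.0005556·V_3 - 0.0000122·V_4 = 0
  0.1867·V_2 - 0.0000303·V_1 - 0.00005·V_3 - 0.0303·V_4 - 0.1471·V_5 = 0.1364
  0.09019·V_3 - 0.0005556·V_1 - 0.00005·V_2 - 0.08333·V_4 = 0
  0.1507·V_4 - 0.0000122·V_1 - 0.0303·V_2 - 0.08333·V_3 - 0.03704·V_5 = 0
  0.2074·V_5 - 0.1471·V_2 - 0.03704·V_4 = 0.3488
Solving these 5 simultaneous equations (Gaussian elimination) gives:
  V_1 = 0.04828 V, V_2 = 12.6 V, V_3 = 10.7 V, V_4 = 11.57 V
  V_5 = 12.69 V
Power in each resistor, P = (ΔV)²/R:
  P_R1 = (0.04828 - 12.6)²/33000 = 0.004777 W
  P_R2 = (12.6 - 0)²/5600 = 0.02837 W
  P_R3 = (0.04828 - 11.57)²/82000 = 0.001619 W
  P_R4 = (10.7 - 11.57)²/12 = 0.06338 W
  P_R5 = (12.6 - 12.69)²/6.8 = 0.001032 W
  P_R6 = (15 - 12.6)²/110 = 0.05217 W
  P_R7 = (15 - 12.69)²/43 = 0.1243 W
  P_R8 = (15 - 0)²/13000 = 0.01731 W
  P_R9 = (0.04828 - 10.7)²/1800 = 0.063 W
  P_R10 = (0.04828 - 0)²/7.5 = 0.0003108 W
  P_R11 = (12.6 - 10.7)²/20000 = 0.0001819 W
  P_R12 = (12.6 - 11.57)²/33 = 0.03248 W
  P_R13 = (10.7 - 0)²/160 = 0.7152 W
  P_R14 = (11.57 - 12.69)²/27 = 0.04638 W
P_total = P_R1 + P_R2 + P_R3 + P_R4 + P_R5 + P_R6 + P_R7 + P_R8 + P_R9 + P_R10 + P_R11 + P_R12 + P_R13 + P_R14 = 1.15 W

Final answer: 1.15 W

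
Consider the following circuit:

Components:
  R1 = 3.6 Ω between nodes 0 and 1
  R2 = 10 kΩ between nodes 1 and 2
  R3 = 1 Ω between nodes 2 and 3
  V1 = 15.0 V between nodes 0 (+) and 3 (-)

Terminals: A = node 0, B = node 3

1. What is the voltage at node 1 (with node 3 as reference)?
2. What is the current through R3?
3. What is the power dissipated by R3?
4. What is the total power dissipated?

Nodal analysis, taking node 3 as the 0 V reference.
Source V1 fixes V_0 = 15 V.
KCL at each unknown node (sum of currents leaving = 0; resistances in Ω):
  Node 1: (V_1 - 15)/3.6 + (V_1 - V_2)/10000 = 0
  Node 2: (V_2 - V_1)/10000 + (V_2 - 0)/1 = 0
Collecting terms (coefficients in siemens):
  0.2779·V_1 - 0.0001·V_2 = 4.167
  1·V_2 - 0.0001·V_1 = 0
Determinant D = (0.2779)(1) - (-0.0001)(-0.0001) = 0.2779
V_1 = [(4.167)(1) - (-0.0001)(0)]/D = 14.99 V
V_2 = [(0.2779)(0) - (4.167)(-0.0001)]/D = 0.001499 V
Part 1:
  Read off the nodal solution: V_1 = 14.99 V
Part 2:
  I_R3 = (V_2 - V_3)/R3 = (0.001499 - 0)/1 = 0.001499 A
  Magnitude: I_R3 = 0.001499 A
Part 3:
  I_R3 = (V_2 - V_3)/R3 = (0.001499 - 0)/1 = 0.001499 A
  P_R3 = I_R3² × R3 = (0.001499)² × 1 = 0.000002248 W
Part 4:
  Power in each resistor, P = (ΔV)²/R:
    P_R1 = (15 - 14.99)²/3.6 = 0.000008093 W
    P_R2 = (14.99 - 0.001499)²/10000 = 0.02248 W
    P_R3 = (0.001499 - 0)²/1 = 0.000002248 W
  P_total = P_R1 + P_R2 + P_R3 = 0.02249 W

Final answers:
1. V_1 = 14.99 V
2. I_R3 = 0.001499 A
3. P_R3 = 2.248e-06 W
4. P_total = 0.02249 W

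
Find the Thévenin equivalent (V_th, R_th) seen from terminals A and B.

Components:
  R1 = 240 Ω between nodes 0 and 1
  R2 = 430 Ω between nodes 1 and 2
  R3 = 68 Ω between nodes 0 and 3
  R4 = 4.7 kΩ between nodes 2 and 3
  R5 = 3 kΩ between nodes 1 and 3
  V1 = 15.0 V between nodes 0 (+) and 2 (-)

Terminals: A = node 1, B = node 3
Step 1 — V_th is the open-circuit voltage V_A - V_B (nothing connected across the terminals).
Nodal analysis, taking node 2 as the 0 V reference.
Source V1 fixes V_0 = 15 V.
KCL at each unknown node (sum of currents leaving = 0; resistances in Ω):
  Node 1: (V_1 - 15)/240 + (V_1 - 0)/430 + (V_1 - V_3)/3000 = 0
  Node 3: (V_3 - 15)/68 + (V_3 - 0)/4700 + (V_3 - V_1)/3000 = 0
Collecting terms (coefficients in siemens):
  0.006826·V_1 - 0.0003333·V_3 = 0.0625
  0.01525·V_3 - 0.0003333·V_1 = 0.2206
Determinant D = (0.006826)(0.01525) - (-0.0003333)(-0.0003333) = 0.000104
V_1 = [(0.0625)(0.01525) - (-0.0003333)(0.2206)]/D = 9.874 V
V_3 = [(0.006826)(0.2206) - (0.0625)(-0.0003333)]/D = 14.68 V
V_th = V_1 - V_3 = 9.874 - 14.68 = -4.805 V
Step 2 — R_th: zero the source — replace V1 by a short circuit (node 2 merges into node 0) — and find the resistance seen between A (node 1) and B (node 3).
Reduce the network between node 1 (A) and node 3 (B) by series/parallel combination:
  Rp1 = R1 ‖ R2 (parallel, both between nodes 0 and 1) = 1/(1/240 + 1/430) = 154 Ω
  Rp2 = R3 ‖ R4 (parallel, both between nodes 0 and 3) = 1/(1/68 + 1/4700) = 67.03 Ω
  Rs1 = Rp1 + Rp2 (series, joined only at node 0) = 154 + 67.03 = 221.1 Ω
  Rp3 = R5 ‖ Rs1 (parallel, both between nodes 1 and 3) = 1/(1/3000 + 1/221.1) = 205.9 Ω
R_th = 205.9 Ω

Final answer: V_th = -4.805 V, R_th = 205.9 Ω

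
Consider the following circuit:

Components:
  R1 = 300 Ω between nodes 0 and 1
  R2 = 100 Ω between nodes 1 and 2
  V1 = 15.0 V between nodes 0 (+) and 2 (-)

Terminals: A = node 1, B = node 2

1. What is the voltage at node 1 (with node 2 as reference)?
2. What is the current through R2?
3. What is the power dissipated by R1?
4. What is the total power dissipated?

Nodal analysis, taking node 2 as the 0 V reference.
Source V1 fixes V_0 = 15 V.
KCL at each unknown node (sum of currents leaving = 0; resistances in Ω):
  Node 1: (V_1 - 15)/300 + (V_1 - 0)/100 = 0
Collecting terms: 0.01333 × V_1 = 0.05  =>  V_1 = 3.75 V
Part 1:
  Read off the nodal solution: V_1 = 3.75 V
Part 2:
  I_R2 = (V_1 - V_2)/R2 = (3.75 - 0)/100 = 0.0375 A
  Magnitude: I_R2 = 0.0375 A
Part 3:
  I_R1 = (V_0 - V_1)/R1 = (15 - 3.75)/300 = 0.0375 A
  P_R1 = I_R1² × R1 = (0.0375)² × 300 = 0.4219 W
Part 4:
  Power in each resistor, P = (ΔV)²/R:
    P_R1 = (15 - 3.75)²/300 = 0.4219 W
    P_R2 = (3.75 - 0)²/100 = 0.1406 W
  P_total = P_R1 + P_R2 = 0.5625 W

Final answers:
1. V_1 = 3.75 V
2. I_R2 = 0.0375 A
3. P_R1 = 0.4219 W
4. P_total = 0.5625 W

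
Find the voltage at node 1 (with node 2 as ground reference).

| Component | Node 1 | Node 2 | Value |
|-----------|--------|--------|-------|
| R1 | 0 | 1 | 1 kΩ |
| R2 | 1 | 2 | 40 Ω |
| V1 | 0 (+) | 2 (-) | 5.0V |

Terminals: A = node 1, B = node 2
Nodal analysis, taking node 2 as the 0 V reference.
Source V1 fixes V_0 = 5 V.
KCL at each unknown node (sum of currents leaving = 0; resistances in Ω):
  Node 1: (V_1 - 5)/1000 + (V_1 - 0)/40 = 0
Collecting terms: 0.026 × V_1 = 0.005  =>  V_1 = 0.1923 V
The requested potential is V_1 = 0.1923 V.

Final answer: V_1 = 0.1923 V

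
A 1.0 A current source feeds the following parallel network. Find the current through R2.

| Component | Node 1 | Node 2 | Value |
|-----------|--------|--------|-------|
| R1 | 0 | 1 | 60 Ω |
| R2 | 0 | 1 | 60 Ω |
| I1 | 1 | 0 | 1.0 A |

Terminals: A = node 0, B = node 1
All resistors sit directly between nodes 0 and 1, so they are in parallel and share one voltage V; the full source current 1 A splits among them.
1/R_par = 1/60 + 1/60 = 0.03333 S  =>  R_par = 30 Ω
V = I × R_par = 1 × 30 = 30 V
I_R2 = V/R2 = 30/60 = 0.5 A

Final answer: 0.5 A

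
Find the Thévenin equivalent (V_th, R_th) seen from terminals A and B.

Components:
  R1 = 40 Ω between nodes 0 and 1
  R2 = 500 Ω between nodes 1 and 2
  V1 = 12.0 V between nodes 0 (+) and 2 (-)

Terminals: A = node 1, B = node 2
Step 1 — V_th is the open-circuit voltage V_A - V_B (nothing connected across the terminals).
Nodal analysis, taking node 2 as the 0 V reference.
Source V1 fixes V_0 = 12 V.
KCL at each unknown node (sum of currents leaving = 0; resistances in Ω):
  Node 1: (V_1 - 12)/40 + (V_1 - 0)/500 = 0
Collecting terms: 0.027 × V_1 = 0.3  =>  V_1 = 11.11 V
V_th = V_1 - V_2 = 11.11 - 0 = 11.11 V
Step 2 — R_th: zero the source — replace V1 by a short circuit (node 2 merges into node 0) — and find the resistance seen between A (node 1) and B (node 0).
Reduce the network between node 1 (A) and node 0 (B) by series/parallel combination:
  Rp1 = R1 ‖ R2 (parallel, both between nodes 0 and 1) = 1/(1/40 + 1/500) = 37.04 Ω
R_th = 37.04 Ω

Final answer: V_th = 11.11 V, R_th = 37.04 Ω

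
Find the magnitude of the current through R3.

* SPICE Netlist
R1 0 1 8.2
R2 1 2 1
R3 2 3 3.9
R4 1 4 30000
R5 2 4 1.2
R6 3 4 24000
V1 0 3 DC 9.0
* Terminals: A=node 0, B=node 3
Nodal analysis, taking node 3 as the 0 V reference.
Source V1 fixes V_0 = 9 V.
KCL at each unknown node (sum of currents leaving = 0; resistances in Ω):
  Node 1: (V_1 - 9)/8.2 + (V_1 - V_2)/1 + (V_1 - V_4)/30000 = 0
  Node 2: (V_2 - V_1)/1 + (V_2 - 0)/3.9 + (V_2 - V_4)/1.2 = 0
  Node 4: (V_4 - V_1)/30000 + (V_4 - V_2)/1.2 + (V_4 - 0)/24000 = 0
Collecting terms (coefficients in siemens):
  1.122·V_1 - 1·V_2 - 0.00003333·V_4 = 1.098
  2.09·V_2 - 1·V_1 - 0.8333·V_4 = 0
  0.8334·V_4 - 0.00003333·V_1 - 0.8333·V_2 = 0
Solving these 3 simultaneous equations (Gaussian elimination) gives:
  V_1 = 3.366 V, V_2 = 2.679 V, V_4 = 2.679 V
I_R3 = (V_2 - V_3)/R3 = (2.679 - 0)/3.9 = 0.6869 A
|I_R3| = 0.6869 A

Final answer: |I_R3| = 0.6869 A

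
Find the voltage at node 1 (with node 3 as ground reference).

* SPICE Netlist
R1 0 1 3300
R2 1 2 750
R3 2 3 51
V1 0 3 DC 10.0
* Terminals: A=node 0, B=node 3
Nodal analysis, taking node 3 as the 0 V reference.
Source V1 fixes V_0 = 10 V.
KCL at each unknown node (sum of currents leaving = 0; resistances in Ω):
  Node 1: (V_1 - 10)/3300 + (V_1 - V_2)/750 = 0
  Node 2: (V_2 - V_1)/750 + (V_2 - 0)/51 = 0
Collecting terms (coefficients in siemens):
  0.001636·V_1 - 0.001333·V_2 = 0.00303
  0.02094·V_2 - 0.001333·V_1 = 0
Determinant D = (0.001636)(0.02094) - (-0.001333)(-0.001333) = 0.00003249
V_1 = [(0.00303)(0.02094) - (-0.001333)(0)]/D = 1.953 V
V_2 = [(0.001636)(0) - (0.00303)(-0.001333)]/D = 0.1244 V
The requested potential is V_1 = 1.953 V.

Final answer: V_1 = 1.953 V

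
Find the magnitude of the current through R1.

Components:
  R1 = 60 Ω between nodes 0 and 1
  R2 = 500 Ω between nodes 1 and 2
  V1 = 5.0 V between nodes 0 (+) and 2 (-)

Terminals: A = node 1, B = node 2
Nodal analysis, taking node 2 as the 0 V reference.
Source V1 fixes V_0 = 5 V.
KCL at each unknown node (sum of currents leaving = 0; resistances in Ω):
  Node 1: (V_1 - 5)/60 + (V_1 - 0)/500 = 0
Collecting terms: 0.01867 × V_1 = 0.08333  =>  V_1 = 4.464 V
I_R1 = (V_0 - V_1)/R1 = (5 - 4.464)/60 = 0.008929 A
|I_R1| = 0.008929 A

Final answer: |I_R1| = 0.008929 A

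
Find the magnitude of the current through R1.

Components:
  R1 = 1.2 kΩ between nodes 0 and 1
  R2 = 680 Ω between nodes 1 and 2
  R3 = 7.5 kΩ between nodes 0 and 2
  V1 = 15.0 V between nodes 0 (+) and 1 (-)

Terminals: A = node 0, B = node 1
Nodal analysis, taking node 1 as the 0 V reference.
Source V1 fixes V_0 = 15 V.
KCL at each unknown node (sum of currents leaving = 0; resistances in Ω):
  Node 2: (V_2 - 0)/680 + (V_2 - 15)/7500 = 0
Collecting terms: 0.001604 × V_2 = 0.002  =>  V_2 = 1.247 V
I_R1 = (V_0 - V_1)/R1 = (15 - 0)/1200 = 0.0125 A
|I_R1| = 0.0125 A

Final answer: |I_R1| = 0.0125 A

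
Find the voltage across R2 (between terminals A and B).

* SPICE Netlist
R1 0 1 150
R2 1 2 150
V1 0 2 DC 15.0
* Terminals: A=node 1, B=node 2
R1 and R2 are in series across V1 (node 0 → node 1 → node 2), and the output A–B is taken across R2, so this is a voltage divider.
Series current: I = V1/(R1 + R2) = 15/(150 + 150) = 15/300 = 0.05 A
V_R2 = I × R2 = V1 × R2/(R1 + R2) = 15 × 150/300 = 7.5 V

Final answer: 7.5 V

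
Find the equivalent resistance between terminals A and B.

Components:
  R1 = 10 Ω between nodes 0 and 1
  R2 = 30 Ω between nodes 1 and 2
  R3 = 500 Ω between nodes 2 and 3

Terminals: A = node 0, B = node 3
Reduce the network between node 0 (A) and node 3 (B) by series/parallel combination:
  Rs1 = R1 + R2 (series, joined only at node 1) = 10 + 30 = 40 Ω
  Rs2 = R3 + Rs1 (series, joined only at node 2) = 500 + 40 = 540 Ω
R_eq = 540 Ω

Final answer: 540 Ω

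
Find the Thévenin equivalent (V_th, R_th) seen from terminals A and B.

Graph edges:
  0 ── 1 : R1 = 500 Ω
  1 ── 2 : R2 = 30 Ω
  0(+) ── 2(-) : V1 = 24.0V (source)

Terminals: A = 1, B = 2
Step 1 — V_th is the open-circuit voltage V_A - V_B (nothing connected across the terminals).
Nodal analysis, taking node 2 as the 0 V reference.
Source V1 fixes V_0 = 24 V.
KCL at each unknown node (sum of currents leaving = 0; resistances in Ω):
  Node 1: (V_1 - 24)/500 + (V_1 - 0)/30 = 0
Collecting terms: 0.03533 × V_1 = 0.048  =>  V_1 = 1.358 V
V_th = V_1 - V_2 = 1.358 - 0 = 1.358 V
Step 2 — R_th: zero the source — replace V1 by a short circuit (node 2 merges into node 0) — and find the resistance seen between A (node 1) and B (node 0).
Reduce the network between node 1 (A) and node 0 (B) by series/parallel combination:
  Rp1 = R1 ‖ R2 (parallel, both between nodes 0 and 1) = 1/(1/500 + 1/30) = 28.3 Ω
R_th = 28.3 Ω

Final answer: V_th = 1.358 V, R_th = 28.3 Ω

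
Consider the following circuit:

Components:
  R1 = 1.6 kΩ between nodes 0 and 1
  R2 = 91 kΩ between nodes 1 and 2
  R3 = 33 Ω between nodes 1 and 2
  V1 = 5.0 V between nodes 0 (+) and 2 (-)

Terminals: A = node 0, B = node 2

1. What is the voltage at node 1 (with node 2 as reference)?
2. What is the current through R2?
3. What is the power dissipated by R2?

Nodal analysis, taking node 2 as the 0 V reference.
Source V1 fixes V_0 = 5 V.
KCL at each unknown node (sum of currents leaving = 0; resistances in Ω):
  Node 1: (V_1 - 5)/1600 + (V_1 - 0)/91000 + (V_1 - 0)/33 = 0
Collecting terms: 0.03094 × V_1 = 0.003125  =>  V_1 = 0.101 V
Part 1:
  Read off the nodal solution: V_1 = 0.101 V
Part 2:
  I_R2 = (V_1 - V_2)/R2 = (0.101 - 0)/91000 = 0.00000111 A
  Magnitude: I_R2 = 0.00000111 A
Part 3:
  I_R2 = (V_1 - V_2)/R2 = (0.101 - 0)/91000 = 0.00000111 A
  P_R2 = I_R2² × R2 = (0.00000111)² × 91000 = 0.0000001121 W

Final answers:
1. V_1 = 0.101 V
2. I_R2 = 1.11e-06 A
3. P_R2 = 1.121e-07 W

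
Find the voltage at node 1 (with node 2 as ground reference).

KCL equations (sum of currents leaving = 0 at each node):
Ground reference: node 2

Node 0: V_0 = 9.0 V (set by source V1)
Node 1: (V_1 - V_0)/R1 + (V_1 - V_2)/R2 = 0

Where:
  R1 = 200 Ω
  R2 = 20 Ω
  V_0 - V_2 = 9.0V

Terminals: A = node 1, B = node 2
Nodal analysis, taking node 2 as the 0 V reference.
Source V1 fixes V_0 = 9 V.
KCL at each unknown node (sum of currents leaving = 0; resistances in Ω):
  Node 1: (V_1 - 9)/200 + (V_1 - 0)/20 = 0
Collecting terms: 0.055 × V_1 = 0.045  =>  V_1 = 0.8182 V
The requested potential is V_1 = 0.8182 V.

Final answer: V_1 = 0.8182 V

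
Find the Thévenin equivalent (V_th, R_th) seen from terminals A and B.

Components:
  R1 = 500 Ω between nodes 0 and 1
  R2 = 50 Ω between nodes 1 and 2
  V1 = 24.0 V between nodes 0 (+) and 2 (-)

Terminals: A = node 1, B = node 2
Step 1 — V_th is the open-circuit voltage V_A - V_B (nothing connected across the terminals).
Nodal analysis, taking node 2 as the 0 V reference.
Source V1 fixes V_0 = 24 V.
KCL at each unknown node (sum of currents leaving = 0; resistances in Ω):
  Node 1: (V_1 - 24)/500 + (V_1 - 0)/50 = 0
Collecting terms: 0.022 × V_1 = 0.048  =>  V_1 = 2.182 V
V_th = V_1 - V_2 = 2.182 - 0 = 2.182 V
Step 2 — R_th: zero the source — replace V1 by a short circuit (node 2 merges into node 0) — and find the resistance seen between A (node 1) and B (node 0).
Reduce the network between node 1 (A) and node 0 (B) by series/parallel combination:
  Rp1 = R1 ‖ R2 (parallel, both between nodes 0 and 1) = 1/(1/500 + 1/50) = 45.45 Ω
R_th = 45.45 Ω

Final answer: V_th = 2.182 V, R_th = 45.45 Ω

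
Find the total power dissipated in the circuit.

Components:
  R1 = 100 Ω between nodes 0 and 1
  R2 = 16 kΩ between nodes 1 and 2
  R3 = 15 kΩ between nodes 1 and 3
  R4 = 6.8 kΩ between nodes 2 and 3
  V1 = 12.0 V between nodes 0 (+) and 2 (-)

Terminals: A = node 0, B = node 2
Nodal analysis, taking node 2 as the 0 V reference.
Source V1 fixes V_0 = 12 V.
KCL at each unknown node (sum of currents leaving = 0; resistances in Ω):
  Node 1: (V_1 - 12)/100 + (V_1 - 0)/16000 + (V_1 - V_3)/15000 = 0
  Node 3: (V_3 - V_1)/15000 + (V_3 - 0)/6800 = 0
Collecting terms (coefficients in siemens):
  0.01013·V_1 - 0.00006667·V_3 = 0.12
  0.0002137·V_3 - 0.00006667·V_1 = 0
Determinant D = (0.01013)(0.0002137) - (-0.00006667)(-0.00006667) = 0.00000216
V_1 = [(0.12)(0.0002137) - (-0.00006667)(0)]/D = 11.87 V
V_3 = [(0.01013)(0) - (0.12)(-0.00006667)]/D = 3.703 V
Power in each resistor, P = (ΔV)²/R:
  P_R1 = (12 - 11.87)²/100 = 0.0001655 W
  P_R2 = (11.87 - 0)²/16000 = 0.008808 W
  P_R3 = (11.87 - 3.703)²/15000 = 0.004448 W
  P_R4 = (0 - 3.703)²/6800 = 0.002016 W
P_total = P_R1 + P_R2 + P_R3 + P_R4 = 0.01544 W

Final answer: 0.01544 W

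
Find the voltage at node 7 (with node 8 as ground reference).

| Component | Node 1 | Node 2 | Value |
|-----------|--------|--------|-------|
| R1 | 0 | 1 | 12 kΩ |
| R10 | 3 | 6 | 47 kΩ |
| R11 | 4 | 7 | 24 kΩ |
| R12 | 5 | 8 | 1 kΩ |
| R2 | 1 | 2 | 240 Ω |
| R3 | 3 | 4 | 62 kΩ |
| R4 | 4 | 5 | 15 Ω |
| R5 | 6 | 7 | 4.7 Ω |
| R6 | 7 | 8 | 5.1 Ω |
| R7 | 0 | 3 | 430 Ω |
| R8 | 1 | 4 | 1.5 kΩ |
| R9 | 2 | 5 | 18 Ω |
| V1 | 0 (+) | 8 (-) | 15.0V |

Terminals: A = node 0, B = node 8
Nodal analysis, taking node 8 as the 0 V reference.
Source V1 fixes V_0 = 15 V.
KCL at each unknown node (sum of currents leaving = 0; resistances in Ω):
  Node 1: (V_1 - 15)/12000 + (V_1 - V_2)/240 + (V_1 - V_4)/1500 = 0
  Node 2: (V_2 - V_1)/240 + (V_2 - V_5)/18 = 0
  Node 3: (V_3 - V_4)/62000 + (V_3 - 15)/430 + (V_3 - V_6)/47000 = 0
  Node 4: (V_4 - V_3)/62000 + (V_4 - V_5)/15 + (V_4 - V_1)/1500 + (V_4 - V_7)/24000 = 0
  Node 5: (V_5 - V_4)/15 + (V_5 - V_2)/18 + (V_5 - 0)/1000 = 0
  Node 6: (V_6 - V_7)/4.7 + (V_6 - V_3)/47000 = 0
  Node 7: (V_7 - V_6)/4.7 + (V_7 - 0)/5.1 + (V_7 - V_4)/24000 = 0
Collecting terms (coefficients in siemens):
  0.004917·V_1 - 0.004167·V_2 - 0.0006667·V_4 = 0.00125
  0.05972·V_2 - 0.004167·V_1 - 0.05556·V_5 = 0
  0.002363·V_3 - 0.00001613·V_4 - 0.00002128·V_6 = 0.03488
  0.06739·V_4 - 0.0006667·V_1 - 0.00001613·V_3 - 0.06667·V_5 - 0.00004167·V_7 = 0
  0.1232·V_5 - 0.05556·V_2 - 0.06667·V_4 = 0
  0.2128·V_6 - 0.00002128·V_3 - 0.2128·V_7 = 0
  0.4089·V_7 - 0.00004167·V_4 - 0.2128·V_6 = 0
Solving these 7 simultaneous equations (Gaussian elimination) gives:
  V_1 = 1.534 V, V_2 = 1.303 V, V_3 = 14.77 V, V_4 = 1.291 V
  V_5 = 1.286 V, V_6 = 0.003353 V, V_7 = 0.001876 V
The requested potential is V_7 = 0.001876 V.

Final answer: V_7 = 0.001876 V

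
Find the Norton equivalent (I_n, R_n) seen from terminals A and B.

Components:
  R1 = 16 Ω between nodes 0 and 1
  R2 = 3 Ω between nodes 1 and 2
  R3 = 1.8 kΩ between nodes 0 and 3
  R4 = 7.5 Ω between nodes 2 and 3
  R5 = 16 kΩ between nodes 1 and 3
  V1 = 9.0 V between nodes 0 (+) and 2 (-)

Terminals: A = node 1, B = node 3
Find the Thévenin equivalent first; then I_n = V_th/R_th and R_n = R_th.
Step 1 — V_th is the open-circuit voltage V_A - V_B (nothing connected across the terminals).
Nodal analysis, taking node 2 as the 0 V reference.
Source V1 fixes V_0 = 9 V.
KCL at each unknown node (sum of currents leaving = 0; resistances in Ω):
  Node 1: (V_1 - 9)/16 + (V_1 - 0)/3 + (V_1 - V_3)/16000 = 0
  Node 3: (V_3 - 9)/1800 + (V_3 - 0)/7.5 + (V_3 - V_1)/16000 = 0
Collecting terms (coefficients in siemens):
  0.3959·V_1 - 0.0000625·V_3 = 0.5625
  0.134·V_3 - 0.0000625·V_1 = 0.005
Determinant D = (0.3959)(0.134) - (-0.0000625)(-0.0000625) = 0.05303
V_1 = [(0.5625)(0.134) - (-0.0000625)(0.005)]/D = 1.421 V
V_3 = [(0.3959)(0.005) - (0.5625)(-0.0000625)]/D = 0.03799 V
V_th = V_1 - V_3 = 1.421 - 0.03799 = 1.383 V
Step 2 — R_th: zero the source — replace V1 by a short circuit (node 2 merges into node 0) — and find the resistance seen between A (node 1) and B (node 3).
Reduce the network between node 1 (A) and node 3 (B) by series/parallel combination:
  Rp1 = R1 ‖ R2 (parallel, both between nodes 0 and 1) = 1/(1/16 + 1/3) = 2.526 Ω
  Rp2 = R3 ‖ R4 (parallel, both between nodes 0 and 3) = 1/(1/1800 + 1/7.5) = 7.469 Ω
  Rs1 = Rp1 + Rp2 (series, joined only at node 0) = 2.526 + 7.469 = 9.995 Ω
  Rp3 = R5 ‖ Rs1 (parallel, both between nodes 1 and 3) = 1/(1/16000 + 1/9.995) = 9.989 Ω
R_th = 9.989 Ω
I_n = V_th/R_th = 1.383/9.989 = 0.1384 A, and R_n = R_th = 9.989 Ω

Final answer: I_n = 0.1384 A, R_n = 9.989 Ω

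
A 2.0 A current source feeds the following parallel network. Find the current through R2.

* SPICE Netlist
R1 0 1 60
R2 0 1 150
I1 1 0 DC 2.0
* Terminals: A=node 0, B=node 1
All resistors sit directly between nodes 0 and 1, so they are in parallel and share one voltage V; the full source current 2 A splits among them.
1/R_par = 1/60 + 1/150 = 0.02333 S  =>  R_par = 42.86 Ω
V = I × R_par = 2 × 42.86 = 85.71 V
I_R2 = V/R2 = 85.71/150 = 0.5714 A

Final answer: 0.5714 A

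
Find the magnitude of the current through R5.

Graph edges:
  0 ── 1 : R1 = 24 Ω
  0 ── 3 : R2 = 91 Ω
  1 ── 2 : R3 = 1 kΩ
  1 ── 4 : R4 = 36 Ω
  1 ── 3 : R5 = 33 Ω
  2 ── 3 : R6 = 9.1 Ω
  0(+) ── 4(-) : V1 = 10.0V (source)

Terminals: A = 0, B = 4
Nodal analysis, taking node 4 as the 0 V reference.
Source V1 fixes V_0 = 10 V.
KCL at each unknown node (sum of currents leaving = 0; resistances in Ω):
  Node 1: (V_1 - 10)/24 + (V_1 - V_2)/1000 + (V_1 - 0)/36 + (V_1 - V_3)/33 = 0
  Node 2: (V_2 - V_1)/1000 + (V_2 - V_3)/9.1 = 0
  Node 3: (V_3 - 10)/91 + (V_3 - V_1)/33 + (V_3 - V_2)/9.1 = 0
Collecting terms (coefficients in siemens):
  0.1007·V_1 - 0.001·V_2 - 0.0303·V_3 = 0.4167
  0.1109·V_2 - 0.001·V_1 - 0.1099·V_3 = 0
  0.1512·V_3 - 0.0303·V_1 - 0.1099·V_2 = 0.1099
Solving these 3 simultaneous equations (Gaussian elimination) gives:
  V_1 = 6.419 V, V_2 = 7.342 V, V_3 = 7.35 V
I_R5 = (V_1 - V_3)/R5 = (6.419 - 7.35)/33 = -0.0282 A
|I_R5| = 0.0282 A

Final answer: |I_R5| = 0.0282 A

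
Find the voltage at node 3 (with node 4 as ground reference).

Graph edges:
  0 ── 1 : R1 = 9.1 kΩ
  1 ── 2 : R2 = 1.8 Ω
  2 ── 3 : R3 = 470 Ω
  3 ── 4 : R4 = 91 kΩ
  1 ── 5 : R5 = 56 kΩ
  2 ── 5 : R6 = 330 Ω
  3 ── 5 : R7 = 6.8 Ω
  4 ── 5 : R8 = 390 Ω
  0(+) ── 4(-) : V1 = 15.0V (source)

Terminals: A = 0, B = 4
Nodal analysis, taking node 4 as the 0 V reference.
Source V1 fixes V_0 = 15 V.
KCL at each unknown node (sum of currents leaving = 0; resistances in Ω):
  Node 1: (V_1 - 15)/9100 + (V_1 - V_2)/1.8 + (V_1 - V_5)/56000 = 0
  Node 2: (V_2 - V_1)/1.8 + (V_2 - V_3)/470 + (V_2 - V_5)/330 = 0
  Node 3: (V_3 - V_2)/470 + (V_3 - 0)/91000 + (V_3 - V_5)/6.8 = 0
  Node 5: (V_5 - V_1)/56000 + (V_5 - V_2)/330 + (V_5 - V_3)/6.8 + (V_5 - 0)/390 = 0
Collecting terms (coefficients in siemens):
  0.5557·V_1 - 0.5556·V_2 - 0.00001786·V_5 = 0.001648
  0.5607·V_2 - 0.5556·V_1 - 0.002128·V_3 - 0.00303·V_5 = 0
  0.1492·V_3 - 0.002128·V_2 - 0.1471·V_5 = 0
  0.1527·V_5 - 0.00001786·V_1 - 0.00303·V_2 - 0.1471·V_3 = 0
Solving these 4 simultaneous equations (Gaussian elimination) gives:
  V_1 = 0.9052 V, V_2 = 0.9025 V, V_3 = 0.6057 V, V_5 = 0.6015 V
The requested potential is V_3 = 0.6057 V.

Final answer: V_3 = 0.6057 V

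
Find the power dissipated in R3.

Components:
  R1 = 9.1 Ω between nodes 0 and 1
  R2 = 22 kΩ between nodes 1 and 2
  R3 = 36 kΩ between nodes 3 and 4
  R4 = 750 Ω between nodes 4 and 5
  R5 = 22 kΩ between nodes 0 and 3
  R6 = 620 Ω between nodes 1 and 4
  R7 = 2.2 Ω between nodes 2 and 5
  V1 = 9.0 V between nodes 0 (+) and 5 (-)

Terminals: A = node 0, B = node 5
Nodal analysis, taking node 5 as the 0 V reference.
Source V1 fixes V_0 = 9 V.
KCL at each unknown node (sum of currents leaving = 0; resistances in Ω):
  Node 1: (V_1 - 9)/9.1 + (V_1 - V_2)/22000 + (V_1 - V_4)/620 = 0
  Node 2: (V_2 - V_1)/22000 + (V_2 - 0)/2.2 = 0
  Node 3: (V_3 - V_4)/36000 + (V_3 - 9)/22000 = 0
  Node 4: (V_4 - V_3)/36000 + (V_4 - 0)/750 + (V_4 - V_1)/620 = 0
Collecting terms (coefficients in siemens):
  0.1115·V_1 - 0.00004545·V_2 - 0.001613·V_4 = 0.989
  0.4546·V_2 - 0.00004545·V_1 = 0
  0.00007323·V_3 - 0.00002778·V_4 = 0.0004091
  0.002974·V_4 - 0.001613·V_1 - 0.00002778·V_3 = 0
Solving these 4 simultaneous equations (Gaussian elimination) gives:
  V_1 = 8.937 V, V_2 = 0.0008936 V, V_3 = 7.451 V, V_4 = 4.917 V
I_R3 = (V_3 - V_4)/R3 = (7.451 - 4.917)/36000 = 0.0000704 A
P_R3 = I_R3² × R3 = (0.0000704)² × 36000 = 0.0001784 W

Final answer: 0.0001784 W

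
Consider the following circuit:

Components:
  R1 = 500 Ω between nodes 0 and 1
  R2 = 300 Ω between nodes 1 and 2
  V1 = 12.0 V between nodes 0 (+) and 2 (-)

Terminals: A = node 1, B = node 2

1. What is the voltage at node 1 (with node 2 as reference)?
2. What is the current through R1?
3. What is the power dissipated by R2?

Nodal analysis, taking node 2 as the 0 V reference.
Source V1 fixes V_0 = 12 V.
KCL at each unknown node (sum of currents leaving = 0; resistances in Ω):
  Node 1: (V_1 - 12)/500 + (V_1 - 0)/300 = 0
Collecting terms: 0.005333 × V_1 = 0.024  =>  V_1 = 4.5 V
Part 1:
  Read off the nodal solution: V_1 = 4.5 V
Part 2:
  I_R1 = (V_0 - V_1)/R1 = (12 - 4.5)/500 = 0.015 A
  Magnitude: I_R1 = 0.015 A
Part 3:
  I_R2 = (V_1 - V_2)/R2 = (4.5 - 0)/300 = 0.015 A
  P_R2 = I_R2² × R2 = (0.015)² × 300 = 0.0675 W

Final answers:
1. V_1 = 4.5 V
2. I_R1 = 0.015 A
3. P_R2 = 0.0675 W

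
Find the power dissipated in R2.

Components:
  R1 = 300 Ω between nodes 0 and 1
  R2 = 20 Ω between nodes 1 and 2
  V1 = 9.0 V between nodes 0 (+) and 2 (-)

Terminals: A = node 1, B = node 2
Nodal analysis, taking node 2 as the 0 V reference.
Source V1 fixes V_0 = 9 V.
KCL at each unknown node (sum of currents leaving = 0; resistances in Ω):
  Node 1: (V_1 - 9)/300 + (V_1 - 0)/20 = 0
Collecting terms: 0.05333 × V_1 = 0.03  =>  V_1 = 0.5625 V
I_R2 = (V_1 - V_2)/R2 = (0.5625 - 0)/20 = 0.02813 A
P_R2 = I_R2² × R2 = (0.02813)² × 20 = 0.01582 W

Final answer: 0.01582 W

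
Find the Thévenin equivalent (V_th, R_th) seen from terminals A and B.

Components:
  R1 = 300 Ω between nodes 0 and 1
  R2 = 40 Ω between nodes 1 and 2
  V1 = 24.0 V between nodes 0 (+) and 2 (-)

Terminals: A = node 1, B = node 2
Step 1 — V_th is the open-circuit voltage V_A - V_B (nothing connected across the terminals).
Nodal analysis, taking node 2 as the 0 V reference.
Source V1 fixes V_0 = 24 V.
KCL at each unknown node (sum of currents leaving = 0; resistances in Ω):
  Node 1: (V_1 - 24)/300 + (V_1 - 0)/40 = 0
Collecting terms: 0.02833 × V_1 = 0.08  =>  V_1 = 2.824 V
V_th = V_1 - V_2 = 2.824 - 0 = 2.824 V
Step 2 — R_th: zero the source — replace V1 by a short circuit (node 2 merges into node 0) — and find the resistance seen between A (node 1) and B (node 0).
Reduce the network between node 1 (A) and node 0 (B) by series/parallel combination:
  Rp1 = R1 ‖ R2 (parallel, both between nodes 0 and 1) = 1/(1/300 + 1/40) = 35.29 Ω
R_th = 35.29 Ω

Final answer: V_th = 2.824 V, R_th = 35.29 Ω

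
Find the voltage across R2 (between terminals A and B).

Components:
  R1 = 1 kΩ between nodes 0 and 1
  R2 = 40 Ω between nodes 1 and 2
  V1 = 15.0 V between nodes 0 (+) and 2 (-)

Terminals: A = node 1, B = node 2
R1 and R2 are in series across V1 (node 0 → node 1 → node 2), and the output A–B is taken across R2, so this is a voltage divider.
Series current: I = V1/(R1 + R2) = 15/(1000 + 40) = 15/1040 = 0.01442 A
V_R2 = I × R2 = V1 × R2/(R1 + R2) = 15 × 40/1040 = 0.5769 V

Final answer: 0.5769 V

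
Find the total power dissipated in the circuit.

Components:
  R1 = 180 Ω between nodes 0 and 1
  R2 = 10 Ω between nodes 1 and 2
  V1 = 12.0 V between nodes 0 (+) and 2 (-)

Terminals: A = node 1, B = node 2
Nodal analysis, taking node 2 as the 0 V reference.
Source V1 fixes V_0 = 12 V.
KCL at each unknown node (sum of currents leaving = 0; resistances in Ω):
  Node 1: (V_1 - 12)/180 + (V_1 - 0)/10 = 0
Collecting terms: 0.1056 × V_1 = 0.06667  =>  V_1 = 0.6316 V
Power in each resistor, P = (ΔV)²/R:
  P_R1 = (12 - 0.6316)²/180 = 0.718 W
  P_R2 = (0.6316 - 0)²/10 = 0.03989 W
P_total = P_R1 + P_R2 = 0.7579 W

Final answer: 0.7579 W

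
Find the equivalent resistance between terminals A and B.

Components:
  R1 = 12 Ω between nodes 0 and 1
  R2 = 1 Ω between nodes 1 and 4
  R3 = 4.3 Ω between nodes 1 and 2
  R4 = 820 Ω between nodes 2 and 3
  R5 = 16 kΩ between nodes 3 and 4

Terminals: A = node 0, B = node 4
Reduce the network between node 0 (A) and node 4 (B) by series/parallel combination:
  Rs1 = R3 + R4 (series, joined only at node 2) = 4.3 + 820 = 824.3 Ω
  Rs2 = R5 + Rs1 (series, joined only at node 3) = 16000 + 824.3 = 16820 Ω
  Rp1 = R2 ‖ Rs2 (parallel, both between nodes 1 and 4) = 1/(1/1 + 1/16820) = 0.9999 Ω
  Rs3 = R1 + Rp1 (series, joined only at node 1) = 12 + 0.9999 = 13 Ω
R_eq = 13 Ω

Final answer: 13 Ω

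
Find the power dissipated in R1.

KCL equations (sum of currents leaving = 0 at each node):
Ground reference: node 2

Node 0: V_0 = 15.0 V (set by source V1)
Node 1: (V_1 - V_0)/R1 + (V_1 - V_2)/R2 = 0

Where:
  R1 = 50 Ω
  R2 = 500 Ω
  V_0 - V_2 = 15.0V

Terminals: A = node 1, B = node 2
Nodal analysis, taking node 2 as the 0 V reference.
Source V1 fixes V_0 = 15 V.
KCL at each unknown node (sum of currents leaving = 0; resistances in Ω):
  Node 1: (V_1 - 15)/50 + (V_1 - 0)/500 = 0
Collecting terms: 0.022 × V_1 = 0.3  =>  V_1 = 13.64 V
I_R1 = (V_0 - V_1)/R1 = (15 - 13.64)/50 = 0.02727 A
P_R1 = I_R1² × R1 = (0.02727)² × 50 = 0.03719 W

Final answer: 0.03719 W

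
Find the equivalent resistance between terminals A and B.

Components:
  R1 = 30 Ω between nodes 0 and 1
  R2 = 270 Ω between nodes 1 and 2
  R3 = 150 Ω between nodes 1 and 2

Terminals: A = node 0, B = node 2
Reduce the network between node 0 (A) and node 2 (B) by series/parallel combination:
  Rp1 = R2 ‖ R3 (parallel, both between nodes 1 and 2) = 1/(1/270 + 1/150) = 96.43 Ω
  Rs1 = R1 + Rp1 (series, joined only at node 1) = 30 + 96.43 = 126.4 Ω
R_eq = 126.4 Ω

Final answer: 126.4 Ω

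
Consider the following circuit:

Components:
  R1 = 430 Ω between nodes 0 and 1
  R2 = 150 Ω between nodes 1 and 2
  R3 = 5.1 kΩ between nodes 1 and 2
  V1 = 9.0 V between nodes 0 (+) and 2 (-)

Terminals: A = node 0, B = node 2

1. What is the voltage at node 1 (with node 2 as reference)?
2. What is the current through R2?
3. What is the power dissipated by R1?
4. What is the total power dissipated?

Nodal analysis, taking node 2 as the 0 V reference.
Source V1 fixes V_0 = 9 V.
KCL at each unknown node (sum of currents leaving = 0; resistances in Ω):
  Node 1: (V_1 - 9)/430 + (V_1 - 0)/150 + (V_1 - 0)/5100 = 0
Collecting terms: 0.009188 × V_1 = 0.02093  =>  V_1 = 2.278 V
Part 1:
  Read off the nodal solution: V_1 = 2.278 V
Part 2:
  I_R2 = (V_1 - V_2)/R2 = (2.278 - 0)/150 = 0.01519 A
  Magnitude: I_R2 = 0.01519 A
Part 3:
  I_R1 = (V_0 - V_1)/R1 = (9 - 2.278)/430 = 0.01563 A
  P_R1 = I_R1² × R1 = (0.01563)² × 430 = 0.1051 W
Part 4:
  Power in each resistor, P = (ΔV)²/R:
    P_R1 = (9 - 2.278)²/430 = 0.1051 W
    P_R2 = (2.278 - 0)²/150 = 0.03459 W
    P_R3 = (2.278 - 0)²/5100 = 0.001017 W
  P_total = P_R1 + P_R2 + P_R3 = 0.1407 W

Final answers:
1. V_1 = 2.278 V
2. I_R2 = 0.01519 A
3. P_R1 = 0.1051 W
4. P_total = 0.1407 W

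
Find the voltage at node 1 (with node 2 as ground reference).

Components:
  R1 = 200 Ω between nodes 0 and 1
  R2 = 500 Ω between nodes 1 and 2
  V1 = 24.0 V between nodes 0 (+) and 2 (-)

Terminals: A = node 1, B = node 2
Nodal analysis, taking node 2 as the 0 V reference.
Source V1 fixes V_0 = 24 V.
KCL at each unknown node (sum of currents leaving = 0; resistances in Ω):
  Node 1: (V_1 - 24)/200 + (V_1 - 0)/500 = 0
Collecting terms: 0.007 × V_1 = 0.12  =>  V_1 = 17.14 V
The requested potential is V_1 = 17.14 V.

Final answer: V_1 = 17.14 V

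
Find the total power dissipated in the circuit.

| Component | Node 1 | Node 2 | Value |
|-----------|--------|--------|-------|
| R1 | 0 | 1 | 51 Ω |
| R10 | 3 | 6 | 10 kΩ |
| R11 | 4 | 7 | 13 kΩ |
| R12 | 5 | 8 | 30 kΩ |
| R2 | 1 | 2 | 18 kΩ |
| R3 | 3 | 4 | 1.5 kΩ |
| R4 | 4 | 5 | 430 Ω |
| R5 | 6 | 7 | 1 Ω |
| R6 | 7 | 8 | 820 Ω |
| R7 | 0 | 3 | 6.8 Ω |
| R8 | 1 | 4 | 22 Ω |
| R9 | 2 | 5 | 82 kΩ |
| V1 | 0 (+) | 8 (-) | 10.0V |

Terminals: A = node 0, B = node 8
Nodal analysis, taking node 8 as the 0 V reference.
Source V1 fixes V_0 = 10 V.
KCL at each unknown node (sum of currents leaving = 0; resistances in Ω):
  Node 1: (V_1 - 10)/51 + (V_1 - V_2)/18000 + (V_1 - V_4)/22 = 0
  Node 2: (V_2 - V_1)/18000 + (V_2 - V_5)/82000 = 0
  Node 3: (V_3 - V_4)/1500 + (V_3 - 10)/6.8 + (V_3 - V_6)/10000 = 0
  Node 4: (V_4 - V_3)/1500 + (V_4 - V_5)/430 + (V_4 - V_1)/22 + (V_4 - V_7)/13000 = 0
  Node 5: (V_5 - V_4)/430 + (V_5 - V_2)/82000 + (V_5 - 0)/30000 = 0
  Node 6: (V_6 - V_7)/1 + (V_6 - V_3)/10000 = 0
  Node 7: (V_7 - V_6)/1 + (V_7 - 0)/820 + (V_7 - V_4)/13000 = 0
Collecting terms (coefficients in siemens):
  0.06512·V_1 - 0.00005556·V_2 - 0.04545·V_4 = 0.1961
  0.00006775·V_2 - 0.00005556·V_1 - 0.0000122·V_5 = 0
  0.1478·V_3 - 0.0006667·V_4 - 0.0001·V_6 = 1.471
  0.04852·V_4 - 0.04545·V_1 - 0.0006667·V_3 - 0.002326·V_5 - 0.00007692·V_7 = 0
  0.002371·V_5 - 0.0000122·V_2 - 0.002326·V_4 = 0
  1·V_6 - 0.0001·V_3 - 1·V_7 = 0
  1.001·V_7 - 0.00007692·V_4 - 1·V_6 = 0
Solving these 7 simultaneous equations (Gaussian elimination) gives:
  V_1 = 9.951 V, V_2 = 9.923 V, V_3 = 9.994 V, V_4 = 9.931 V
  V_5 = 9.791 V, V_6 = 1.264 V, V_7 = 1.263 V
Power in each resistor, P = (ΔV)²/R:
  P_R1 = (10 - 9.951)²/51 = 0.00004613 W
  P_R2 = (9.951 - 9.923)²/18000 = 0.00000004639 W
  P_R3 = (9.994 - 9.931)²/1500 = 0.00000266 W
  P_R4 = (9.931 - 9.791)²/430 = 0.00004535 W
  P_R5 = (1.264 - 1.263)²/1 = 0.0000007622 W
  P_R6 = (1.263 - 0)²/820 = 0.001944 W
  P_R7 = (10 - 9.994)²/6.8 = 0.000005695 W
  P_R8 = (9.951 - 9.931)²/22 = 0.00001983 W
  P_R9 = (9.923 - 9.791)²/82000 = 0.0000002113 W
  P_R10 = (9.994 - 1.264)²/10000 = 0.007622 W
  P_R11 = (9.931 - 1.263)²/13000 = 0.00578 W
  P_R12 = (9.791 - 0)²/30000 = 0.003195 W
P_total = P_R1 + P_R2 + P_R3 + P_R4 + P_R5 + P_R6 + P_R7 + P_R8 + P_R9 + P_R10 + P_R11 + P_R12 = 0.01866 W

Final answer: 0.01866 W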